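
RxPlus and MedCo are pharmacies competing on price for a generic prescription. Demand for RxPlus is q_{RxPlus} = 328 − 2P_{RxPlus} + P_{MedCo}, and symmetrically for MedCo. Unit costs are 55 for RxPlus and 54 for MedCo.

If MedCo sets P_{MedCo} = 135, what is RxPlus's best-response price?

RxPlus's profit: π = (P_{RxPlus} − 55)(328 − 2P_{RxPlus} + P_{MedCo}).
∂π/∂P_{RxPlus} = 438 − 4P_{RxPlus} + P_{MedCo} = 0 ⇒ P_{RxPlus} = 109.5 + 0.25P_{MedCo}.
At P_{MedCo} = 135: P_{RxPlus} = 109.5 + 0.25·135 = 143.25.

143.25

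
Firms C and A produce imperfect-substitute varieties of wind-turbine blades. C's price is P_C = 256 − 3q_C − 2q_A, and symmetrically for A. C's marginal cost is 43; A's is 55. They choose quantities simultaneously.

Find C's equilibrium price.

125.125

Firm C's profit: π = q_C(256 − 3q_C − 2q_A) − 43q_C.
∂π/∂q_C = 213 − 6q_C − 2q_A = 0 ⇒ q_C = 35.5 − (1/3)q_A.
Similarly q_A = 33.5 − (1/3)q_C.
Substituting the second reaction function into the first: q_C = 35.5 − (1/3)(33.5 − (1/3)q_C), which gives (8/9)q_C = 73/3 ⇒ q_C = 27.375.
Then q_A = 33.5 − (1/3)·27.375 = 24.375.
P_C = 256 − 3·27.375 − 2·24.375 = 125.125.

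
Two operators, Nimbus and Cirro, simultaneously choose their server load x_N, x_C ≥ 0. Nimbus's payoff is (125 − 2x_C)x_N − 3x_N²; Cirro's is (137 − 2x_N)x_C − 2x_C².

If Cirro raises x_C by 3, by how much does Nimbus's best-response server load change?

-1

Expanding Nimbus's payoff: 125x_N − 2x_Cx_N − 3x_N².
∂π/∂x_N = 125 − 2x_C − 6x_N = 0, so x_N = 125/6 − (1/3)x_C.
The reaction-function slope is −1/3, so a 3-unit rise in x_C moves x_N by −1/3 × 3 = −1. Nimbus's best response falls — the actions are strategic substitutes.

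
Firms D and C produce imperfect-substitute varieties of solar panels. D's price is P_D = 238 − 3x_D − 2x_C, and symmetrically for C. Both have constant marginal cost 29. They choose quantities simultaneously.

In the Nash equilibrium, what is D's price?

Firm D's profit: π = x_D(238 − 3x_D − 2x_C) − 29x_D.
∂π/∂x_D = 209 − 6x_D − 2x_C = 0 ⇒ x_D = 209/6 − (1/3)x_C.
By symmetry x_C = x_D; substituting into the reaction function, (4/3)x_D = 209/6 and x_D = 26.125.
P_D = 238 − 3·26.125 − 2·26.125 = 107.375.

107.375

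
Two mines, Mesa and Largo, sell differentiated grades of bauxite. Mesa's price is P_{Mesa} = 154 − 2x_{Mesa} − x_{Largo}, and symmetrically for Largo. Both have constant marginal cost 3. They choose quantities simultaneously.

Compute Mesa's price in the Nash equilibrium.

63.4

Mine Mesa's profit: π = x_{Mesa}(154 − 2x_{Mesa} − x_{Largo}) − 3x_{Mesa}.
∂π/∂x_{Mesa} = 151 − 4x_{Mesa} − x_{Largo} = 0 ⇒ x_{Mesa} = 37.75 − 0.25x_{Largo}.
Setting x_{Mesa} = x_{Largo} in the reaction function: x_{Mesa} = 37.75 − 0.25x_{Mesa}, so x_{Mesa} = 37.75 / 1.25 = 30.2.
P_{Mesa} = 154 − 2·30.2 − 30.2 = 63.4.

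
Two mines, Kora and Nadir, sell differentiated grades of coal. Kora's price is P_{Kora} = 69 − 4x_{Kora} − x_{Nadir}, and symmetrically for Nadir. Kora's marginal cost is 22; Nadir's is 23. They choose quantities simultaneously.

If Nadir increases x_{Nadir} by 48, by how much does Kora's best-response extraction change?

Mine Kora's profit: π = x_{Kora}(69 − 4x_{Kora} − x_{Nadir}) − 22x_{Kora}.
∂π/∂x_{Kora} = 47 − 8x_{Kora} − x_{Nadir} = 0 ⇒ x_{Kora} = 5.875 − 0.125x_{Nadir}.
The reaction-function slope is −0.125, so a 48-unit rise in x_{Nadir} moves x_{Kora} by −0.125 × 48 = −6. Kora's best response falls — the actions are strategic substitutes.

-6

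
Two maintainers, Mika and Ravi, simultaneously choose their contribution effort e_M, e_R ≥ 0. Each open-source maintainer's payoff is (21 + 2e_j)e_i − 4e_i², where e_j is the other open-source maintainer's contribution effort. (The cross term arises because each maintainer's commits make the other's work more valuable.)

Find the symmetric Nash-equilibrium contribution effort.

Mika's payoff is (21 + 2e_R)e_M − 4e_M².
∂π/∂e_M = 21 + 2e_R − 8e_M = 0, so e_M = 2.625 + 0.25e_R.
By symmetry e_R = e_M; substituting into the reaction function, 0.75e_M = 2.625 and e_M = 3.5.

3.5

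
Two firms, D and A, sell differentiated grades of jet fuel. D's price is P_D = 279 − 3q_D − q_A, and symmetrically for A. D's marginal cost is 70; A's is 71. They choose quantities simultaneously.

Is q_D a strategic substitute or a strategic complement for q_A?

strategic substitutes

Firm D's profit: π = q_D(279 − 3q_D − q_A) − 70q_D.
∂π/∂q_D = 209 − 6q_D − q_A = 0 ⇒ q_D = 209/6 − (1/6)q_A.
The best-response slope dq_D/dq_A = −1/6 < 0: the reaction function is downward-sloping, so the choices are strategic substitutes.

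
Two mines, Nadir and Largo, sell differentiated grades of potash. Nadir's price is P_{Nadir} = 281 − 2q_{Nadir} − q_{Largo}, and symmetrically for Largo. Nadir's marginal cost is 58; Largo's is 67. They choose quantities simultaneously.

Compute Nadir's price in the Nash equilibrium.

148.4

Mine Nadir's profit: π = q_{Nadir}(281 − 2q_{Nadir} − q_{Largo}) − 58q_{Nadir}.
∂π/∂q_{Nadir} = 223 − 4q_{Nadir} − q_{Largo} = 0 ⇒ q_{Nadir} = 55.75 − 0.25q_{Largo}.
Similarly q_{Largo} = 53.5 − 0.25q_{Nadir}.
Plugging q_{Largo} into Nadir's best response: q_{Nadir} = 55.75 − 0.25(53.5 − 0.25q_{Nadir}) ⇒ 0.9375q_{Nadir} = 42.375, so q_{Nadir} = 45.2.
Then q_{Largo} = 53.5 − 0.25·45.2 = 42.2.
P_{Nadir} = 281 − 2·45.2 − 42.2 = 148.4.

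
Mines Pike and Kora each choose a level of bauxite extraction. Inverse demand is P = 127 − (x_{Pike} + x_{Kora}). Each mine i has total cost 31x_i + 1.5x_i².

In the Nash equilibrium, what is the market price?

95

Mine Pike's profit: π = x_{Pike}(127 − (x_{Pike} + x_{Kora})) − 31x_{Pike} − 1.5x_{Pike}².
∂π/∂x_{Pike} = 96 − 5x_{Pike} − x_{Kora} = 0, so x_{Pike} = 19.2 − 0.2x_{Kora}.
Setting x_{Pike} = x_{Kora} in the reaction function: x_{Pike} = 19.2 − 0.2x_{Pike}, so x_{Pike} = 19.2 / 1.2 = 16.
Equilibrium price: P = 127 − 32 = 95.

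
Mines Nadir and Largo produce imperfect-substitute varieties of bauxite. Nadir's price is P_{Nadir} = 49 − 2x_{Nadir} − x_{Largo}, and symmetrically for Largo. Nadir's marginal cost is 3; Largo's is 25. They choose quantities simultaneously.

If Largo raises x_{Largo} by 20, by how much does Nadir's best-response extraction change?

-5

Mine Nadir's profit: π = x_{Nadir}(49 − 2x_{Nadir} − x_{Largo}) − 3x_{Nadir}.
∂π/∂x_{Nadir} = 46 − 4x_{Nadir} − x_{Largo} = 0 ⇒ x_{Nadir} = 11.5 − 0.25x_{Largo}.
The reaction-function slope is −0.25, so a 20-unit rise in x_{Largo} moves x_{Nadir} by −0.25 × 20 = −5. Nadir's best response falls — the actions are strategic substitutes.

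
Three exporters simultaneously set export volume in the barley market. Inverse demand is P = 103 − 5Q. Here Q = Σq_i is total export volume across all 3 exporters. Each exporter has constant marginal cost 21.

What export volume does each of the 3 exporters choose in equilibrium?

4.1

A representative exporter's profit is π_i = q_i(103 − 5Q) − 21q_i, with Q = q_i + Σ_{j≠i} q_j.
First-order condition: 82 − 10q_i − 5Σ_{j≠i} q_j = 0.
In a symmetric equilibrium every exporter chooses the same q, so Σ_{j≠i} q_j = 2q. The condition becomes 82 − 20q = 0, giving q = 82/20 = 4.1.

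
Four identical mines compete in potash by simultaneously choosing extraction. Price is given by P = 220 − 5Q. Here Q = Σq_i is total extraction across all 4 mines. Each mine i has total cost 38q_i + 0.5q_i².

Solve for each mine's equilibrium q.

A representative mine's profit is π_i = q_i(220 − 5Q) − 38q_i − 0.5q_i², with Q = q_i + Σ_{j≠i} q_j.
First-order condition: 182 − 11q_i − 5Σ_{j≠i} q_j = 0.
Imposing symmetry (q_j = q for all j) turns Σ_{j≠i} q_j into 3q, so 182 = 26q and q = 7.

7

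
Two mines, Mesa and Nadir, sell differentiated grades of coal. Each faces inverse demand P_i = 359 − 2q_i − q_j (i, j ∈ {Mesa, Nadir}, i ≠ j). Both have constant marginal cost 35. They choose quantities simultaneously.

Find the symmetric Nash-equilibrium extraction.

64.8

Mine Mesa's profit: π = q_{Mesa}(359 − 2q_{Mesa} − q_{Nadir}) − 35q_{Mesa}.
∂π/∂q_{Mesa} = 324 − 4q_{Mesa} − q_{Nadir} = 0 ⇒ q_{Mesa} = 81 − 0.25q_{Nadir}.
By symmetry q_{Nadir} = q_{Mesa}; substituting into the reaction function, 1.25q_{Mesa} = 81 and q_{Mesa} = 64.8.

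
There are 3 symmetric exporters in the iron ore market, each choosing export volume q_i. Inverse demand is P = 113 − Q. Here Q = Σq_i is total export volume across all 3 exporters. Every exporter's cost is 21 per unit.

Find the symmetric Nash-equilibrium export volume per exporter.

A representative exporter's profit is π_i = q_i(113 − Q) − 21q_i, with Q = q_i + Σ_{j≠i} q_j.
First-order condition: 92 − 2q_i − Σ_{j≠i} q_j = 0.
With identical exporters, set every q_j = q: then 92 − 2q − 2q = 0, i.e. q = 92/4 = 23.

23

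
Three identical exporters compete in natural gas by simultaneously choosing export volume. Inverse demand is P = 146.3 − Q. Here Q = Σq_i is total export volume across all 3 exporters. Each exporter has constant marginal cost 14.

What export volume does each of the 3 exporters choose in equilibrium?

A representative exporter's profit is π_i = q_i(146.3 − Q) − 14q_i, with Q = q_i + Σ_{j≠i} q_j.
First-order condition: 132.3 − 2q_i − Σ_{j≠i} q_j = 0.
In a symmetric equilibrium every exporter chooses the same q, so Σ_{j≠i} q_j = 2q. The condition becomes 132.3 − 4q = 0, giving q = 132.3/4 = 33.075.

33.075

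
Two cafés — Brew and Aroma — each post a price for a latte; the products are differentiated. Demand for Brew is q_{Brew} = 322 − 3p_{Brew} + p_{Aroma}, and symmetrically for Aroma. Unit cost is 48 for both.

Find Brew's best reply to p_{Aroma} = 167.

105.5

Brew's profit: π = (p_{Brew} − 48)(322 − 3p_{Brew} + p_{Aroma}).
∂π/∂p_{Brew} = 466 − 6p_{Brew} + p_{Aroma} = 0 ⇒ p_{Brew} = 233/3 + (1/6)p_{Aroma}.
At p_{Aroma} = 167: p_{Brew} = 233/3 + (1/6)·167 = 105.5.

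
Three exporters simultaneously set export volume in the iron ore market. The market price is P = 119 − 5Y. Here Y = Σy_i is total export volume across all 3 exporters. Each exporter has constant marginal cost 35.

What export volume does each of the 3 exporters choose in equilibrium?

A representative exporter's profit is π_i = y_i(119 − 5Y) − 35y_i, with Y = y_i + Σ_{j≠i} y_j.
First-order condition: 84 − 10y_i − 5Σ_{j≠i} y_j = 0.
With identical exporters, set every y_j = y: then 84 − 10y − 10y = 0, i.e. y = 84/20 = 4.2.

4.2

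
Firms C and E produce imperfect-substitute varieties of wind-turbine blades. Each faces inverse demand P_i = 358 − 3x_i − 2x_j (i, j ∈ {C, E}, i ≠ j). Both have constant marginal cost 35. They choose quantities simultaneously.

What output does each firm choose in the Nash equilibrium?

40.375

Firm C's profit: π = x_C(358 − 3x_C − 2x_E) − 35x_C.
∂π/∂x_C = 323 − 6x_C − 2x_E = 0 ⇒ x_C = 323/6 − (1/3)x_E.
The game is symmetric, so in equilibrium x_E = x_C: the reaction function gives (4/3)x_C = 323/6, hence x_C = 40.375.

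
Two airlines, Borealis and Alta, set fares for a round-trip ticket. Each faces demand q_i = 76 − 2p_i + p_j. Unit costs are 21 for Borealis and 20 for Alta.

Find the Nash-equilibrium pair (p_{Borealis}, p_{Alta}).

39.2, 38.8

Borealis's profit: π = (p_{Borealis} − 21)(76 − 2p_{Borealis} + p_{Alta}).
∂π/∂p_{Borealis} = 118 − 4p_{Borealis} + p_{Alta} = 0 ⇒ p_{Borealis} = 29.5 + 0.25p_{Alta}.
Similarly p_{Alta} = 29 + 0.25p_{Borealis}.
Plugging p_{Alta} into Borealis's best response: p_{Borealis} = 29.5 + 0.25(29 + 0.25p_{Borealis}) ⇒ 0.9375p_{Borealis} = 36.75, so p_{Borealis} = 39.2.
Then p_{Alta} = 29 + 0.25·39.2 = 38.8.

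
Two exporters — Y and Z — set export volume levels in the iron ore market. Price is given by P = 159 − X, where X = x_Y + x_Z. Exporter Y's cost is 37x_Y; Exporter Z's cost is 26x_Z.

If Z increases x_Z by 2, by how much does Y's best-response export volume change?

-1

Exporter Y's profit: π = x_Y(159 − (x_Y + x_Z)) − 37x_Y.
∂π/∂x_Y = 122 − 2x_Y − x_Z = 0, so x_Y = 61 − 0.5x_Z.
The reaction-function slope is −0.5, so a 2-unit rise in x_Z moves x_Y by −0.5 × 2 = −1. Y's best response falls — the actions are strategic substitutes.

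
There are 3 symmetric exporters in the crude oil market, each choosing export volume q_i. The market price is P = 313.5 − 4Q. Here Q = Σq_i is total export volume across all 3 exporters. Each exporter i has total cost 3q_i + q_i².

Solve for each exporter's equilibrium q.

A representative exporter's profit is π_i = q_i(313.5 − 4Q) − 3q_i − q_i², with Q = q_i + Σ_{j≠i} q_j.
First-order condition: 310.5 − 10q_i − 4Σ_{j≠i} q_j = 0.
With identical exporters, set every q_j = q: then 310.5 − 10q − 8q = 0, i.e. q = 310.5/18 = 17.25.

17.25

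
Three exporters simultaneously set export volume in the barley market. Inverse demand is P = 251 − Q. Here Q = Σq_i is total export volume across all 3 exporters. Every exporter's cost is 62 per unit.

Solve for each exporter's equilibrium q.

A representative exporter's profit is π_i = q_i(251 − Q) − 62q_i, with Q = q_i + Σ_{j≠i} q_j.
First-order condition: 189 − 2q_i − Σ_{j≠i} q_j = 0.
In a symmetric equilibrium every exporter chooses the same q, so Σ_{j≠i} q_j = 2q. The condition becomes 189 − 4q = 0, giving q = 189/4 = 47.25.

47.25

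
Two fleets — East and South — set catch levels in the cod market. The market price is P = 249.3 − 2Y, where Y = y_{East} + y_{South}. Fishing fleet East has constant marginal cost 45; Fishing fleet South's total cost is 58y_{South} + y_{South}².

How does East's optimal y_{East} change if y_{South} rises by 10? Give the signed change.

-5

Fishing fleet East's profit: π = y_{East}(249.3 − 2(y_{East} + y_{South})) − 45y_{East}.
∂π/∂y_{East} = 204.3 − 4y_{East} − 2y_{South} = 0, so y_{East} = 51.075 − 0.5y_{South}.
The reaction-function slope is −0.5, so a 10-unit rise in y_{South} moves y_{East} by −0.5 × 10 = −5. East's best response falls — the actions are strategic substitutes.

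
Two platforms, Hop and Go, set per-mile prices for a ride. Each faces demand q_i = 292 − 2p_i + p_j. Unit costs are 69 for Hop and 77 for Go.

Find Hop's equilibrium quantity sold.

150.8

Hop's profit: π = (p_{Hop} − 69)(292 − 2p_{Hop} + p_{Go}).
∂π/∂p_{Hop} = 430 − 4p_{Hop} + p_{Go} = 0 ⇒ p_{Hop} = 107.5 + 0.25p_{Go}.
Similarly p_{Go} = 111.5 + 0.25p_{Hop}.
Substituting the second reaction function into the first: p_{Hop} = 107.5 + 0.25(111.5 + 0.25p_{Hop}), which gives 0.9375p_{Hop} = 135.375 ⇒ p_{Hop} = 144.4.
Then p_{Go} = 111.5 + 0.25·144.4 = 147.6.
q_{Hop} = 292 − 2·144.4 + 147.6 = 150.8.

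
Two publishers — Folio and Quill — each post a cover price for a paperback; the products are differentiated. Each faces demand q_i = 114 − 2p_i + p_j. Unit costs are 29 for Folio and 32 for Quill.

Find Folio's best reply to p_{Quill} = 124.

Folio's profit: π = (p_{Folio} − 29)(114 − 2p_{Folio} + p_{Quill}).
∂π/∂p_{Folio} = 172 − 4p_{Folio} + p_{Quill} = 0 ⇒ p_{Folio} = 43 + 0.25p_{Quill}.
At p_{Quill} = 124: p_{Folio} = 43 + 0.25·124 = 74.

74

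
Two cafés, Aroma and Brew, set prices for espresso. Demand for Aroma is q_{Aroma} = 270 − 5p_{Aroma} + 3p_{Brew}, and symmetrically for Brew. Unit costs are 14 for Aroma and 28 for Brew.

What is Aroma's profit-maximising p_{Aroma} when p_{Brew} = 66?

53.8

Aroma's profit: π = (p_{Aroma} − 14)(270 − 5p_{Aroma} + 3p_{Brew}).
∂π/∂p_{Aroma} = 340 − 10p_{Aroma} + 3p_{Brew} = 0 ⇒ p_{Aroma} = 34 + 0.3p_{Brew}.
At p_{Brew} = 66: p_{Aroma} = 34 + 0.3·66 = 53.8.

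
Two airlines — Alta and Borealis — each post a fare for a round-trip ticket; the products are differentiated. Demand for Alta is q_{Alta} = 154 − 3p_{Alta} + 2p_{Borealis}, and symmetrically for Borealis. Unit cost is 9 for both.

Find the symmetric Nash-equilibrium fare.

45.25

Alta's profit: π = (p_{Alta} − 9)(154 − 3p_{Alta} + 2p_{Borealis}).
∂π/∂p_{Alta} = 181 − 6p_{Alta} + 2p_{Borealis} = 0 ⇒ p_{Alta} = 181/6 + (1/3)p_{Borealis}.
The game is symmetric, so in equilibrium p_{Borealis} = p_{Alta}: the reaction function gives (2/3)p_{Alta} = 181/6, hence p_{Alta} = 45.25.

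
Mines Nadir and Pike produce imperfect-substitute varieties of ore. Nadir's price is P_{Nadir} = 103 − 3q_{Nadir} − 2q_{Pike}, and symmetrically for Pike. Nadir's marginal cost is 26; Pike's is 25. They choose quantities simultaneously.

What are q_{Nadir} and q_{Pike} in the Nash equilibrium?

9.5625, 9.8125

Mine Nadir's profit: π = q_{Nadir}(103 − 3q_{Nadir} − 2q_{Pike}) − 26q_{Nadir}.
∂π/∂q_{Nadir} = 77 − 6q_{Nadir} − 2q_{Pike} = 0 ⇒ q_{Nadir} = 77/6 − (1/3)q_{Pike}.
Similarly q_{Pike} = 13 − (1/3)q_{Nadir}.
Substituting the second reaction function into the first: q_{Nadir} = 77/6 − (1/3)(13 − (1/3)q_{Nadir}), which gives (8/9)q_{Nadir} = 8.5 ⇒ q_{Nadir} = 9.5625.
Then q_{Pike} = 13 − (1/3)·9.5625 = 9.8125.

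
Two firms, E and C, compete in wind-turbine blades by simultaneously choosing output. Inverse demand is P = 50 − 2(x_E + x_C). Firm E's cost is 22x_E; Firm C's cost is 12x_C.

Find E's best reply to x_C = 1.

Firm E's profit: π = x_E(50 − 2(x_E + x_C)) − 22x_E.
∂π/∂x_E = 28 − 4x_E − 2x_C = 0, so x_E = 7 − 0.5x_C.
At x_C = 1: x_E = 7 − 0.5·1 = 6.5.

6.5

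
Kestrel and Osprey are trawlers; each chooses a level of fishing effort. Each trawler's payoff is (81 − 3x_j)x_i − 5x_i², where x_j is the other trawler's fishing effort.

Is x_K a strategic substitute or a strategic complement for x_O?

strategic substitutes

Kestrel's payoff is (81 − 3x_O)x_K − 5x_K².
∂π/∂x_K = 81 − 3x_O − 10x_K = 0, so x_K = 8.1 − 0.3x_O.
The best-response slope dx_K/dx_O = −0.3 < 0: the reaction function is downward-sloping, so the choices are strategic substitutes.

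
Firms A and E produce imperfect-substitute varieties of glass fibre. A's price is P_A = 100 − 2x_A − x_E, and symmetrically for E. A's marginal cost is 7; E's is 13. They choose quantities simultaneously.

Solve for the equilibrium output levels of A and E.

19, 17

Firm A's profit: π = x_A(100 − 2x_A − x_E) − 7x_A.
∂π/∂x_A = 93 − 4x_A − x_E = 0 ⇒ x_A = 23.25 − 0.25x_E.
Similarly x_E = 21.75 − 0.25x_A.
Plugging x_E into A's best response: x_A = 23.25 − 0.25(21.75 − 0.25x_A) ⇒ 0.9375x_A = 17.8125, so x_A = 19.
Then x_E = 21.75 − 0.25·19 = 17.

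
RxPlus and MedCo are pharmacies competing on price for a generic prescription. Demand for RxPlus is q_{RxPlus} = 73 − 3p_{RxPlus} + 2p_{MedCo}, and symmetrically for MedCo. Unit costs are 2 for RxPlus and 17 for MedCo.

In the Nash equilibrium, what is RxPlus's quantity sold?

RxPlus's profit: π = (p_{RxPlus} − 2)(73 − 3p_{RxPlus} + 2p_{MedCo}).
∂π/∂p_{RxPlus} = 79 − 6p_{RxPlus} + 2p_{MedCo} = 0 ⇒ p_{RxPlus} = 79/6 + (1/3)p_{MedCo}.
Similarly p_{MedCo} = 62/3 + (1/3)p_{RxPlus}.
Solving the two reaction functions simultaneously: (1 − (1/3)(1/3))p_{RxPlus} = 79/6 + (1/3)·(62/3), so (8/9)p_{RxPlus} = 361/18 and p_{RxPlus} = 22.5625.
Then p_{MedCo} = 62/3 + (1/3)·22.5625 = 28.1875.
q_{RxPlus} = 73 − 3·22.5625 + 2·28.1875 = 61.6875.

61.6875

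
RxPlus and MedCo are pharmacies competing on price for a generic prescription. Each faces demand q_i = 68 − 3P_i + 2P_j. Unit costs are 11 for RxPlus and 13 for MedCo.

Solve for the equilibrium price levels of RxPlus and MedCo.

RxPlus's profit: π = (P_{RxPlus} − 11)(68 − 3P_{RxPlus} + 2P_{MedCo}).
∂π/∂P_{RxPlus} = 101 − 6P_{RxPlus} + 2P_{MedCo} = 0 ⇒ P_{RxPlus} = 101/6 + (1/3)P_{MedCo}.
Similarly P_{MedCo} = 107/6 + (1/3)P_{RxPlus}.
Substituting the second reaction function into the first: P_{RxPlus} = 101/6 + (1/3)(107/6 + (1/3)P_{RxPlus}), which gives (8/9)P_{RxPlus} = 205/9 ⇒ P_{RxPlus} = 25.625.
Then P_{MedCo} = 107/6 + (1/3)·25.625 = 26.375.

25.625, 26.375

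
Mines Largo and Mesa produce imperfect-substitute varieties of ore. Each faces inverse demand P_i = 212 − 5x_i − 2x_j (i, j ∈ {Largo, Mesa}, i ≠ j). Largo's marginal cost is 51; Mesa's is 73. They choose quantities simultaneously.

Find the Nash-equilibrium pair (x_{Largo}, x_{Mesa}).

Mine Largo's profit: π = x_{Largo}(212 − 5x_{Largo} − 2x_{Mesa}) − 51x_{Largo}.
∂π/∂x_{Largo} = 161 − 10x_{Largo} − 2x_{Mesa} = 0 ⇒ x_{Largo} = 16.1 − 0.2x_{Mesa}.
Similarly x_{Mesa} = 13.9 − 0.2x_{Largo}.
Substituting the second reaction function into the first: x_{Largo} = 16.1 − 0.2(13.9 − 0.2x_{Largo}), which gives 0.96x_{Largo} = 13.32 ⇒ x_{Largo} = 13.875.
Then x_{Mesa} = 13.9 − 0.2·13.875 = 11.125.

13.875, 11.125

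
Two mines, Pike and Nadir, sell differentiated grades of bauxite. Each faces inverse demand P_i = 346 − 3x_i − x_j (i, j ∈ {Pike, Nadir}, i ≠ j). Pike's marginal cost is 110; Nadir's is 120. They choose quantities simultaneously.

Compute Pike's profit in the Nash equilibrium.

3468

Mine Pike's profit: π = x_{Pike}(346 − 3x_{Pike} − x_{Nadir}) − 110x_{Pike}.
∂π/∂x_{Pike} = 236 − 6x_{Pike} − x_{Nadir} = 0 ⇒ x_{Pike} = 118/3 − (1/6)x_{Nadir}.
Similarly x_{Nadir} = 113/3 − (1/6)x_{Pike}.
Plugging x_{Nadir} into Pike's best response: x_{Pike} = 118/3 − (1/6)(113/3 − (1/6)x_{Pike}) ⇒ (35/36)x_{Pike} = 595/18, so x_{Pike} = 34.
Then x_{Nadir} = 113/3 − (1/6)·34 = 32.
P_{Pike} = 346 − 3·34 − 32 = 212.
Profit = (212 − 110)·34 = 3468.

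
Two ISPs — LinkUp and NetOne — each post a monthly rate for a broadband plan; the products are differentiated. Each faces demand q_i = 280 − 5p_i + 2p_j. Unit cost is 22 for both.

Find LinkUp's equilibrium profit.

LinkUp's profit: π = (p_{LinkUp} − 22)(280 − 5p_{LinkUp} + 2p_{NetOne}).
∂π/∂p_{LinkUp} = 390 − 10p_{LinkUp} + 2p_{NetOne} = 0 ⇒ p_{LinkUp} = 39 + 0.2p_{NetOne}.
Setting p_{LinkUp} = p_{NetOne} in the reaction function: p_{LinkUp} = 39 + 0.2p_{LinkUp}, so p_{LinkUp} = 39 / 0.8 = 48.75.
q_{LinkUp} = 280 − 5·48.75 + 2·48.75 = 133.75.
Profit = (48.75 − 22)·133.75 = 3577.8125.

3577.8125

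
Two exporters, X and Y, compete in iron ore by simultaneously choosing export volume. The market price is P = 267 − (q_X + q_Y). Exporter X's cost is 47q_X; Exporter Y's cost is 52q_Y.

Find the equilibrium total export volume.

145

Exporter X's profit: π = q_X(267 − (q_X + q_Y)) − 47q_X.
∂π/∂q_X = 220 − 2q_X − q_Y = 0, so q_X = 110 − 0.5q_Y.
By the same steps for Y: q_Y = 107.5 − 0.5q_X.
Plugging q_Y into X's best response: q_X = 110 − 0.5(107.5 − 0.5q_X) ⇒ 0.75q_X = 56.25, so q_X = 75.
Then q_Y = 107.5 − 0.5·75 = 70.
Total export volume: 75 + 70 = 145.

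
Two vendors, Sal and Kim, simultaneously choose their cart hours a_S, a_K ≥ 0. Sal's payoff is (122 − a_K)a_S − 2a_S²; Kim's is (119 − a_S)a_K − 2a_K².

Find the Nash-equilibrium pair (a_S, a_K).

Expanding Sal's payoff: 122a_S − a_Ka_S − 2a_S².
∂π/∂a_S = 122 − a_K − 4a_S = 0, so a_S = 30.5 − 0.25a_K.
Likewise for Kim: a_K = 29.75 − 0.25a_S.
Substituting the second reaction function into the first: a_S = 30.5 − 0.25(29.75 − 0.25a_S), which gives 0.9375a_S = 23.0625 ⇒ a_S = 24.6.
Then a_K = 29.75 − 0.25·24.6 = 23.6.

24.6, 23.6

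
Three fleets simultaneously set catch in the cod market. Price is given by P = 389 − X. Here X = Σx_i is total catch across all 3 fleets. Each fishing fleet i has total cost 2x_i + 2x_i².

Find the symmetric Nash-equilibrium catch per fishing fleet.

A representative fishing fleet's profit is π_i = x_i(389 − X) − 2x_i − 2x_i², with X = x_i + Σ_{j≠i} x_j.
First-order condition: 387 − 6x_i − Σ_{j≠i} x_j = 0.
Imposing symmetry (x_j = x for all j) turns Σ_{j≠i} x_j into 2x, so 387 = 8x and x = 48.375.

48.375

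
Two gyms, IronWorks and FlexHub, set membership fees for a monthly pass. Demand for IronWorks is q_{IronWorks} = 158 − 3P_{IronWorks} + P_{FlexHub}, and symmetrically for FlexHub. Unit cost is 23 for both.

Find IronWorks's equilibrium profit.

1505.28

IronWorks's profit: π = (P_{IronWorks} − 23)(158 − 3P_{IronWorks} + P_{FlexHub}).
∂π/∂P_{IronWorks} = 227 − 6P_{IronWorks} + P_{FlexHub} = 0 ⇒ P_{IronWorks} = 227/6 + (1/6)P_{FlexHub}.
The game is symmetric, so in equilibrium P_{FlexHub} = P_{IronWorks}: the reaction function gives (5/6)P_{IronWorks} = 227/6, hence P_{IronWorks} = 45.4.
q_{IronWorks} = 158 − 3·45.4 + 45.4 = 67.2.
Profit = (45.4 − 23)·67.2 = 1505.28.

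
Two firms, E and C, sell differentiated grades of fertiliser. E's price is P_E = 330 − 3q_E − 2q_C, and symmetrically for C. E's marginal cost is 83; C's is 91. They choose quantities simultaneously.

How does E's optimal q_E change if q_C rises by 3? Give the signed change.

Firm E's profit: π = q_E(330 − 3q_E − 2q_C) − 83q_E.
∂π/∂q_E = 247 − 6q_E − 2q_C = 0 ⇒ q_E = 247/6 − (1/3)q_C.
The reaction-function slope is −1/3, so a 3-unit rise in q_C moves q_E by −1/3 × 3 = −1. E's best response falls — the actions are strategic substitutes.

-1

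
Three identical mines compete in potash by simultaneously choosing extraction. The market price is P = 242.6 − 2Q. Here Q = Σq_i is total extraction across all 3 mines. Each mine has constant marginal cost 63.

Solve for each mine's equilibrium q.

22.45

A representative mine's profit is π_i = q_i(242.6 − 2Q) − 63q_i, with Q = q_i + Σ_{j≠i} q_j.
First-order condition: 179.6 − 4q_i − 2Σ_{j≠i} q_j = 0.
In a symmetric equilibrium every mine chooses the same q, so Σ_{j≠i} q_j = 2q. The condition becomes 179.6 − 8q = 0, giving q = 179.6/8 = 22.45.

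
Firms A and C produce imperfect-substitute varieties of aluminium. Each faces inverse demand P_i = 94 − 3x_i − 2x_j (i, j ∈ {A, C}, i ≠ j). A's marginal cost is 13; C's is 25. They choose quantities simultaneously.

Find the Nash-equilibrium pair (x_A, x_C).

10.875, 7.875

Firm A's profit: π = x_A(94 − 3x_A − 2x_C) − 13x_A.
∂π/∂x_A = 81 − 6x_A − 2x_C = 0 ⇒ x_A = 13.5 − (1/3)x_C.
Similarly x_C = 11.5 − (1/3)x_A.
Substituting the second reaction function into the first: x_A = 13.5 − (1/3)(11.5 − (1/3)x_A), which gives (8/9)x_A = 29/3 ⇒ x_A = 10.875.
Then x_C = 11.5 − (1/3)·10.875 = 7.875.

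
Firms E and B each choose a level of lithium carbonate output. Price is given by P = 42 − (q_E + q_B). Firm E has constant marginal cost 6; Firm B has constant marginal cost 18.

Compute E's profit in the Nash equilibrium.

256

Firm E's profit: π = q_E(42 − (q_E + q_B)) − 6q_E.
∂π/∂q_E = 36 − 2q_E − q_B = 0, so q_E = 18 − 0.5q_B.
By the same steps for B: q_B = 12 − 0.5q_E.
Plugging q_B into E's best response: q_E = 18 − 0.5(12 − 0.5q_E) ⇒ 0.75q_E = 12, so q_E = 16.
Then q_B = 12 − 0.5·16 = 4.
Price P = 42 − 20 = 22.
E's profit: (22 − 6)·16 = 256.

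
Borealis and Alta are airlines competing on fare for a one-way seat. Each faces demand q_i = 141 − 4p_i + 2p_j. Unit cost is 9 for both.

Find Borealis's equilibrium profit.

1681

Borealis's profit: π = (p_{Borealis} − 9)(141 − 4p_{Borealis} + 2p_{Alta}).
∂π/∂p_{Borealis} = 177 − 8p_{Borealis} + 2p_{Alta} = 0 ⇒ p_{Borealis} = 22.125 + 0.25p_{Alta}.
The game is symmetric, so in equilibrium p_{Alta} = p_{Borealis}: the reaction function gives 0.75p_{Borealis} = 22.125, hence p_{Borealis} = 29.5.
q_{Borealis} = 141 − 4·29.5 + 2·29.5 = 82.
Profit = (29.5 − 9)·82 = 1681.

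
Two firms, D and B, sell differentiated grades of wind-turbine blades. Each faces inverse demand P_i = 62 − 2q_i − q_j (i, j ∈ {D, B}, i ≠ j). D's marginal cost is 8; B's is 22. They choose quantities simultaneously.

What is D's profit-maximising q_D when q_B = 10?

Firm D's profit: π = q_D(62 − 2q_D − q_B) − 8q_D.
∂π/∂q_D = 54 − 4q_D − q_B = 0 ⇒ q_D = 13.5 − 0.25q_B.
At q_B = 10: q_D = 13.5 − 0.25·10 = 11.

11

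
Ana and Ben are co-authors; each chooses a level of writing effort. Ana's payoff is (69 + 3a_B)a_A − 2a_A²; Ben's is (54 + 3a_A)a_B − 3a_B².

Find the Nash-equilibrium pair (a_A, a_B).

Expanding Ana's payoff: 69a_A + 3a_Ba_A − 2a_A².
∂π/∂a_A = 69 + 3a_B − 4a_A = 0, so a_A = 17.25 + 0.75a_B.
Likewise for Ben: a_B = 9 + 0.5a_A.
Solving the two reaction functions simultaneously: (1 − (0.75)(0.5))a_A = 17.25 + 0.75·9, so 0.625a_A = 24 and a_A = 38.4.
Then a_B = 9 + 0.5·38.4 = 28.2.

38.4, 28.2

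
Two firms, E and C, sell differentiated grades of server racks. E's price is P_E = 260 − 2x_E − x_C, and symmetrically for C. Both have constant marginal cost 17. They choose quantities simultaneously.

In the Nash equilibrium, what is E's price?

Firm E's profit: π = x_E(260 − 2x_E − x_C) − 17x_E.
∂π/∂x_E = 243 − 4x_E − x_C = 0 ⇒ x_E = 60.75 − 0.25x_C.
By symmetry x_C = x_E; substituting into the reaction function, 1.25x_E = 60.75 and x_E = 48.6.
P_E = 260 − 2·48.6 − 48.6 = 114.2.

114.2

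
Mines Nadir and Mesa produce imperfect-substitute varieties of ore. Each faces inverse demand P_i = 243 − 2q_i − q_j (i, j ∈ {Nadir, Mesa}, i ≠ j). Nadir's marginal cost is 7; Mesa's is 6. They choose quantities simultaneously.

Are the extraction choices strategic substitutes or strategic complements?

Mine Nadir's profit: π = q_{Nadir}(243 − 2q_{Nadir} − q_{Mesa}) − 7q_{Nadir}.
∂π/∂q_{Nadir} = 236 − 4q_{Nadir} − q_{Mesa} = 0 ⇒ q_{Nadir} = 59 − 0.25q_{Mesa}.
The best-response slope dq_{Nadir}/dq_{Mesa} = −0.25 < 0: the reaction function is downward-sloping, so the choices are strategic substitutes.

strategic substitutes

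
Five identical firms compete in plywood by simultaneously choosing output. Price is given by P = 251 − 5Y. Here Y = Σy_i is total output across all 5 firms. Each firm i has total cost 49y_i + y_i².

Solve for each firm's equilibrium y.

6.3125

A representative firm's profit is π_i = y_i(251 − 5Y) − 49y_i − y_i², with Y = y_i + Σ_{j≠i} y_j.
First-order condition: 202 − 12y_i − 5Σ_{j≠i} y_j = 0.
Imposing symmetry (y_j = y for all j) turns Σ_{j≠i} y_j into 4y, so 202 = 32y and y = 6.3125.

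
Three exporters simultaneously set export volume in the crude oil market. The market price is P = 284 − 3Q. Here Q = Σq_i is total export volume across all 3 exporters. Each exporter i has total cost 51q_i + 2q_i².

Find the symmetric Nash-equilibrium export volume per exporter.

14.5625

A representative exporter's profit is π_i = q_i(284 − 3Q) − 51q_i − 2q_i², with Q = q_i + Σ_{j≠i} q_j.
First-order condition: 233 − 10q_i − 3Σ_{j≠i} q_j = 0.
Imposing symmetry (q_j = q for all j) turns Σ_{j≠i} q_j into 2q, so 233 = 16q and q = 14.5625.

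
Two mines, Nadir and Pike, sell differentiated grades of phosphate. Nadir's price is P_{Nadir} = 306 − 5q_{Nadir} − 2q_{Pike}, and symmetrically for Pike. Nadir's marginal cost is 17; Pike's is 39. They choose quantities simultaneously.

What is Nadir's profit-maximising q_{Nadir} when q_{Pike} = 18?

Mine Nadir's profit: π = q_{Nadir}(306 − 5q_{Nadir} − 2q_{Pike}) − 17q_{Nadir}.
∂π/∂q_{Nadir} = 289 − 10q_{Nadir} − 2q_{Pike} = 0 ⇒ q_{Nadir} = 28.9 − 0.2q_{Pike}.
At q_{Pike} = 18: q_{Nadir} = 28.9 − 0.2·18 = 25.3.

25.3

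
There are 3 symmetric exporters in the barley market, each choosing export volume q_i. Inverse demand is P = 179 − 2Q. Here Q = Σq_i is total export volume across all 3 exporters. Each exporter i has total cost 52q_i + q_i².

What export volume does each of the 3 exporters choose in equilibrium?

A representative exporter's profit is π_i = q_i(179 − 2Q) − 52q_i − q_i², with Q = q_i + Σ_{j≠i} q_j.
First-order condition: 127 − 6q_i − 2Σ_{j≠i} q_j = 0.
Imposing symmetry (q_j = q for all j) turns Σ_{j≠i} q_j into 2q, so 127 = 10q and q = 12.7.

12.7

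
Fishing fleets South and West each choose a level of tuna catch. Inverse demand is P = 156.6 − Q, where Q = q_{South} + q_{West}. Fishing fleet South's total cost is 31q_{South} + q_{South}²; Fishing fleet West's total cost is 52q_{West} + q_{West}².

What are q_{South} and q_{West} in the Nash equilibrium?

Fishing fleet South's profit: π = q_{South}(156.6 − (q_{South} + q_{West})) − 31q_{South} − q_{South}².
∂π/∂q_{South} = 125.6 − 4q_{South} − q_{West} = 0, so q_{South} = 31.4 − 0.25q_{West}.
By the same steps for West: q_{West} = 26.15 − 0.25q_{South}.
Substituting the second reaction function into the first: q_{South} = 31.4 − 0.25(26.15 − 0.25q_{South}), which gives 0.9375q_{South} = 24.8625 ⇒ q_{South} = 26.52.
Then q_{West} = 26.15 − 0.25·26.52 = 19.52.

26.52, 19.52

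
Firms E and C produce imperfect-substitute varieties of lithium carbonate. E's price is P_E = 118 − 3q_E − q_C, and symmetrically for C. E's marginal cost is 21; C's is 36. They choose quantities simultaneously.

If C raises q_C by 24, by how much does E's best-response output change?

Firm E's profit: π = q_E(118 − 3q_E − q_C) − 21q_E.
∂π/∂q_E = 97 − 6q_E − q_C = 0 ⇒ q_E = 97/6 − (1/6)q_C.
The reaction-function slope is −1/6, so a 24-unit rise in q_C moves q_E by −1/6 × 24 = −4. E's best response falls — the actions are strategic substitutes.

-4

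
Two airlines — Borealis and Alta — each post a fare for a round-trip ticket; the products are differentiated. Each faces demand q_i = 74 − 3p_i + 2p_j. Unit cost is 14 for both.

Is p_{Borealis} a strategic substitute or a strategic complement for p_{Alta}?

strategic complements

Borealis's profit: π = (p_{Borealis} − 14)(74 − 3p_{Borealis} + 2p_{Alta}).
∂π/∂p_{Borealis} = 116 − 6p_{Borealis} + 2p_{Alta} = 0 ⇒ p_{Borealis} = 58/3 + (1/3)p_{Alta}.
The best-response slope dp_{Borealis}/dp_{Alta} = 1/3 > 0: the reaction function is upward-sloping, so the choices are strategic complements.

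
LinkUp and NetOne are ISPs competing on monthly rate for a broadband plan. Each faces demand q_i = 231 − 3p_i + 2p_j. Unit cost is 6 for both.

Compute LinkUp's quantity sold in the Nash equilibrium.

LinkUp's profit: π = (p_{LinkUp} − 6)(231 − 3p_{LinkUp} + 2p_{NetOne}).
∂π/∂p_{LinkUp} = 249 − 6p_{LinkUp} + 2p_{NetOne} = 0 ⇒ p_{LinkUp} = 41.5 + (1/3)p_{NetOne}.
By symmetry p_{NetOne} = p_{LinkUp}; substituting into the reaction function, (2/3)p_{LinkUp} = 41.5 and p_{LinkUp} = 62.25.
q_{LinkUp} = 231 − 3·62.25 + 2·62.25 = 168.75.

168.75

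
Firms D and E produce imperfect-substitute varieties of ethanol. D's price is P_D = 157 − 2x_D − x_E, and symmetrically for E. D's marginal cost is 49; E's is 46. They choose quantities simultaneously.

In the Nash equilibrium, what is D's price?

91.8

Firm D's profit: π = x_D(157 − 2x_D − x_E) − 49x_D.
∂π/∂x_D = 108 − 4x_D − x_E = 0 ⇒ x_D = 27 − 0.25x_E.
Similarly x_E = 27.75 − 0.25x_D.
Solving the two reaction functions simultaneously: (1 − (−0.25)(−0.25))x_D = 27 − 0.25·27.75, so 0.9375x_D = 20.0625 and x_D = 21.4.
Then x_E = 27.75 − 0.25·21.4 = 22.4.
P_D = 157 − 2·21.4 − 22.4 = 91.8.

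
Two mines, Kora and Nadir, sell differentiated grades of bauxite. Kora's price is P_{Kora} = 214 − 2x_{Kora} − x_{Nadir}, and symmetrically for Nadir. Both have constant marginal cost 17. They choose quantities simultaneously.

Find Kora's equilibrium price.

Mine Kora's profit: π = x_{Kora}(214 − 2x_{Kora} − x_{Nadir}) − 17x_{Kora}.
∂π/∂x_{Kora} = 197 − 4x_{Kora} − x_{Nadir} = 0 ⇒ x_{Kora} = 49.25 − 0.25x_{Nadir}.
The game is symmetric, so in equilibrium x_{Nadir} = x_{Kora}: the reaction function gives 1.25x_{Kora} = 49.25, hence x_{Kora} = 39.4.
P_{Kora} = 214 − 2·39.4 − 39.4 = 95.8.

95.8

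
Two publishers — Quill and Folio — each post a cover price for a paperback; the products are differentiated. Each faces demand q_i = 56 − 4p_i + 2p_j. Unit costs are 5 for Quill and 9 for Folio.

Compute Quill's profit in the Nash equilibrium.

268.96

Quill's profit: π = (p_{Quill} − 5)(56 − 4p_{Quill} + 2p_{Folio}).
∂π/∂p_{Quill} = 76 − 8p_{Quill} + 2p_{Folio} = 0 ⇒ p_{Quill} = 9.5 + 0.25p_{Folio}.
Similarly p_{Folio} = 11.5 + 0.25p_{Quill}.
Plugging p_{Folio} into Quill's best response: p_{Quill} = 9.5 + 0.25(11.5 + 0.25p_{Quill}) ⇒ 0.9375p_{Quill} = 12.375, so p_{Quill} = 13.2.
Then p_{Folio} = 11.5 + 0.25·13.2 = 14.8.
q_{Quill} = 56 − 4·13.2 + 2·14.8 = 32.8.
Profit = (13.2 − 5)·32.8 = 268.96.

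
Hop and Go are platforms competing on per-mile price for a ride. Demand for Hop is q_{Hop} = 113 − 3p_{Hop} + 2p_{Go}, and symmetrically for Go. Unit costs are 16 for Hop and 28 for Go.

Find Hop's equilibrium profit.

2106.75

Hop's profit: π = (p_{Hop} − 16)(113 − 3p_{Hop} + 2p_{Go}).
∂π/∂p_{Hop} = 161 − 6p_{Hop} + 2p_{Go} = 0 ⇒ p_{Hop} = 161/6 + (1/3)p_{Go}.
Similarly p_{Go} = 197/6 + (1/3)p_{Hop}.
Plugging p_{Go} into Hop's best response: p_{Hop} = 161/6 + (1/3)(197/6 + (1/3)p_{Hop}) ⇒ (8/9)p_{Hop} = 340/9, so p_{Hop} = 42.5.
Then p_{Go} = 197/6 + (1/3)·42.5 = 47.
q_{Hop} = 113 − 3·42.5 + 2·47 = 79.5.
Profit = (42.5 − 16)·79.5 = 2106.75.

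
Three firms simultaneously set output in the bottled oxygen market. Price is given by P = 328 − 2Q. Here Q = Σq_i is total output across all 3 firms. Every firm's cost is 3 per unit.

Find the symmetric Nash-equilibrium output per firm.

40.625

A representative firm's profit is π_i = q_i(328 − 2Q) − 3q_i, with Q = q_i + Σ_{j≠i} q_j.
First-order condition: 325 − 4q_i − 2Σ_{j≠i} q_j = 0.
In a symmetric equilibrium every firm chooses the same q, so Σ_{j≠i} q_j = 2q. The condition becomes 325 − 8q = 0, giving q = 325/8 = 40.625.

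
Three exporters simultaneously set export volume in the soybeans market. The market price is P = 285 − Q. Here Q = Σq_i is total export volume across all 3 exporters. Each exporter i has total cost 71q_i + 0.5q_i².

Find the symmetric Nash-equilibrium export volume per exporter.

42.8

A representative exporter's profit is π_i = q_i(285 − Q) − 71q_i − 0.5q_i², with Q = q_i + Σ_{j≠i} q_j.
First-order condition: 214 − 3q_i − Σ_{j≠i} q_j = 0.
In a symmetric equilibrium every exporter chooses the same q, so Σ_{j≠i} q_j = 2q. The condition becomes 214 − 5q = 0, giving q = 214/5 = 42.8.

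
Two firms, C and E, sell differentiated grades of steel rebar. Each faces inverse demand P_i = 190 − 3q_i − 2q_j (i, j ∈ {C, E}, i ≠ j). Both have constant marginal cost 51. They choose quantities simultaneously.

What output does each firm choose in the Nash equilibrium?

Firm C's profit: π = q_C(190 − 3q_C − 2q_E) − 51q_C.
∂π/∂q_C = 139 − 6q_C − 2q_E = 0 ⇒ q_C = 139/6 − (1/3)q_E.
The game is symmetric, so in equilibrium q_E = q_C: the reaction function gives (4/3)q_C = 139/6, hence q_C = 17.375.

17.375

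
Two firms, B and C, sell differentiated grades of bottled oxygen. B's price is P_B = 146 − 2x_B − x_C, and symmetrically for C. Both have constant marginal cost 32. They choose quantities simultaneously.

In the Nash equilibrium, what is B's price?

77.6

Firm B's profit: π = x_B(146 − 2x_B − x_C) − 32x_B.
∂π/∂x_B = 114 − 4x_B − x_C = 0 ⇒ x_B = 28.5 − 0.25x_C.
By symmetry x_C = x_B; substituting into the reaction function, 1.25x_B = 28.5 and x_B = 22.8.
P_B = 146 − 2·22.8 − 22.8 = 77.6.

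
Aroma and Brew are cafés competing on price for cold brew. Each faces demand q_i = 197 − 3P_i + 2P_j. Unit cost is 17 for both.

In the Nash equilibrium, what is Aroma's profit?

6075

Aroma's profit: π = (P_{Aroma} − 17)(197 − 3P_{Aroma} + 2P_{Brew}).
∂π/∂P_{Aroma} = 248 − 6P_{Aroma} + 2P_{Brew} = 0 ⇒ P_{Aroma} = 124/3 + (1/3)P_{Brew}.
The game is symmetric, so in equilibrium P_{Brew} = P_{Aroma}: the reaction function gives (2/3)P_{Aroma} = 124/3, hence P_{Aroma} = 62.
q_{Aroma} = 197 − 3·62 + 2·62 = 135.
Profit = (62 − 17)·135 = 6075.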